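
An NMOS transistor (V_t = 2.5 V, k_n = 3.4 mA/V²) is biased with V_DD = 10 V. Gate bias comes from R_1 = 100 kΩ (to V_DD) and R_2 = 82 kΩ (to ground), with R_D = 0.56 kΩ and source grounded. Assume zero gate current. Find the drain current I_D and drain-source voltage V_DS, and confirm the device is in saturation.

V_G = V_DD·R_2/(R_1+R_2) = 10×82/182 = 4.51 V. With the source grounded, V_GS = V_G = 4.51 V.
Assume saturation: I_D = (k_n/2)(V_GS − V_t)² = (3.4/2)×(4.51 − 2.5)² = 1.7×2.01² = 6.84 mA.
V_DS = V_DD − I_D·R_D = 10 − 6.84×0.56 = 6.17 V.
Saturation requires V_DS ≥ V_GS − V_t = 2.01 V; 6.17 ≥ 2.01 ✓.

I_D ≈ 6.8 mA, V_DS ≈ 6.2 V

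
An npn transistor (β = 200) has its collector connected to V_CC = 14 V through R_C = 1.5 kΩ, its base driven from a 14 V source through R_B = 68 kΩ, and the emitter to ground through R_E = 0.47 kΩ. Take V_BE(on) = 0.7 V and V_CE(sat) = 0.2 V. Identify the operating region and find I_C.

Assume active: I_B = (14 − 0.7)/(68 + 201×0.47) = 0.0819 mA, I_C = β·I_B = 16.4 mA.
Then V_CE = 14 − 16.4×1.5 − 16.5×0.47 = -18.3 V < 0.2 V — the active assumption fails.
Re-solve with V_CE = 0.2 V. KCL at the emitter: V_E/R_E = (V_BB−0.7−V_E)/R_B + (V_CC−0.2−V_E)/R_C, giving V_E = 3.34 V.
I_C = (V_CC − 0.2 − V_E)/R_C = (13.8 − 3.34)/1.5 = 6.97 mA.
Check: I_B = (13.3 − 3.34)/68 = 0.146 mA, and β·I_B = 29.3 mA > I_C, confirming saturation.

saturation; I_C ≈ 7 mA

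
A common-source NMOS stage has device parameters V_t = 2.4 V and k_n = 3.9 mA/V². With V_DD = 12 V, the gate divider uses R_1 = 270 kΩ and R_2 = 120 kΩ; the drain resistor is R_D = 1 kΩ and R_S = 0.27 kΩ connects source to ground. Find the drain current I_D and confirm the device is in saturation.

I_D ≈ 1.5 mA

V_G = V_DD·R_2/(R_1+R_2) = 12×120/390 = 3.69 V.
Assume saturation: I_D = (k_n/2)(V_GS − V_t)² with V_GS = V_G − I_D·R_S = 3.69 − 0.27·I_D.
Substituting gives 0.142·I_D² − 2.36·I_D + 3.26 = 0, with roots I_D = 1.52 or 15.1 mA.
The root I_D = 15.1 mA gives V_GS = -0.382 V ≤ V_t, so take I_D = 1.52 mA.
Then V_GS = 3.28 V and V_DS = V_DD − I_D(R_D+R_S) = 12 − 1.52×1.27 = 10.1 V.
Saturation requires V_DS ≥ V_GS − V_t = 0.882 V; 10.1 ≥ 0.882 ✓.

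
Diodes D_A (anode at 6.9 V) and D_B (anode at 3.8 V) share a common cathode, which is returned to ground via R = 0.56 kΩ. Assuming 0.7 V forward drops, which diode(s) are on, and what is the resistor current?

Assume both conduct. Then node N would need to be at both 6.9−0.7 = 6.2 V and 3.8−0.7 = 3.1 V, which is impossible.
Assume only D_A conducts: V_N = 6.9 − 0.7 = 6.2 V, so I_R = 6.2/0.56 = 11.1 mA.
Check D_B: its anode-to-cathode voltage is 3.8 − 6.2 = -2.4 V < 0.7 V, so it is off. The assumption is consistent.

Only D_A conducts; I_R ≈ 11 mA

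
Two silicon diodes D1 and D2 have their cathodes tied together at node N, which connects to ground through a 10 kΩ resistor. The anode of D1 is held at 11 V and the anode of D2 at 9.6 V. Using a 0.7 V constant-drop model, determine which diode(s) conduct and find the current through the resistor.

Only D1 conducts; I_R ≈ 1 mA

Assume both conduct. Then node N would need to be at both 11−0.7 = 10.3 V and 9.6−0.7 = 8.9 V, which is impossible.
Assume only D1 conducts: V_N = 11 − 0.7 = 10.3 V, so I_R = 10.3/10 = 1.03 mA.
Check D2: its anode-to-cathode voltage is 9.6 − 10.3 = -0.7 V < 0.7 V, so it is off. The assumption is consistent.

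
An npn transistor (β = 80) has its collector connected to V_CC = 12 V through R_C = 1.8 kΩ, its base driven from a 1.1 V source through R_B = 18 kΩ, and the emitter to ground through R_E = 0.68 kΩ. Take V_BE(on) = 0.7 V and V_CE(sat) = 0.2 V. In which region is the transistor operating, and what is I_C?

active; I_C ≈ 0.44 mA

Assume active. Base-emitter loop: I_B = (V_BB − V_BE)/(R_B + (β+1)R_E) = (1.1 − 0.7)/(18 + 81×0.68) = 0.00547 mA.
I_C = β·I_B = 80×0.00547 = 0.438 mA.
V_CE = V_CC − I_C·R_C − I_E·R_E = 12 − 0.438×1.8 − 0.443×0.68 = 10.9 V > V_CE(sat), so the active-region assumption holds.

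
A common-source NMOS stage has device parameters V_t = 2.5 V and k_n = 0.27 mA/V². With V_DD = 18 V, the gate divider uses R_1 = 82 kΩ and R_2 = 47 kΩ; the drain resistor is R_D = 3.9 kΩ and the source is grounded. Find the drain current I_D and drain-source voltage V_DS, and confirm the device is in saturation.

V_G = V_DD·R_2/(R_1+R_2) = 18×47/129 = 6.56 V. With the source grounded, V_GS = V_G = 6.56 V.
Assume saturation: I_D = (k_n/2)(V_GS − V_t)² = (0.27/2)×(6.56 − 2.5)² = 0.135×4.06² = 2.22 mA.
V_DS = V_DD − I_D·R_D = 18 − 2.22×3.9 = 9.33 V.
Saturation requires V_DS ≥ V_GS − V_t = 4.06 V; 9.33 ≥ 4.06 ✓.

I_D ≈ 2.2 mA, V_DS ≈ 9.3 V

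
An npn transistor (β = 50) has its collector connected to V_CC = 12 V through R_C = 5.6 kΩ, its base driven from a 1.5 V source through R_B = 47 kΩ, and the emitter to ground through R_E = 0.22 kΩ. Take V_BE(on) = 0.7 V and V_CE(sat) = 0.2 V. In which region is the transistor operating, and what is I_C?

Assume active. Base-emitter loop: I_B = (V_BB − V_BE)/(R_B + (β+1)R_E) = (1.5 − 0.7)/(47 + 51×0.22) = 0.0137 mA.
I_C = β·I_B = 50×0.0137 = 0.687 mA.
V_CE = V_CC − I_C·R_C − I_E·R_E = 12 − 0.687×5.6 − 0.701×0.22 = 8 V > V_CE(sat), so the active-region assumption holds.

active; I_C ≈ 0.69 mA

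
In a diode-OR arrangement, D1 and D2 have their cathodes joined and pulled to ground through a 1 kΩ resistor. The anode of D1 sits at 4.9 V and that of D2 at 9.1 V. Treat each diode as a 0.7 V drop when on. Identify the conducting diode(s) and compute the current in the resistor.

Assume both conduct. Then node N would need to be at both 4.9−0.7 = 4.2 V and 9.1−0.7 = 8.4 V, which is impossible.
Assume only D2 conducts: V_N = 9.1 − 0.7 = 8.4 V, so I_R = 8.4/1 = 8.4 mA.
Check D1: its anode-to-cathode voltage is 4.9 − 8.4 = -3.5 V < 0.7 V, so it is off. The assumption is consistent.

Only D2 conducts; I_R ≈ 8.4 mA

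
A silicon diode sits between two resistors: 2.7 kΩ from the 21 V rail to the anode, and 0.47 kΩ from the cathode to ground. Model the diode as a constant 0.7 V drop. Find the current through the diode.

The two resistors are in series with the diode, so KVL gives 21 = I·2.7 + 0.7 + I·0.47.
I = (21 − 0.7) / (2.7 + 0.47) kΩ = 20.3 / 3.17 = 6.4 mA.

I ≈ 6.4 mA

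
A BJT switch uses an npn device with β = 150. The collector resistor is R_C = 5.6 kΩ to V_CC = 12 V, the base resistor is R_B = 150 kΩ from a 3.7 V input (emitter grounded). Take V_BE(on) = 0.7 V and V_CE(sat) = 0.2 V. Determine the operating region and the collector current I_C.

Assume active: I_B = (3.7 − 0.7)/150 = 0.02 mA, giving I_C = β·I_B = 3 mA.
But then V_CE = 12 − 3×5.6 = -4.8 V < V_CE(sat) = 0.2 V — impossible in the active region.
So the transistor is saturated. With V_CE = 0.2 V, I_C = (V_CC − 0.2)/R_C = 11.8/5.6 = 2.11 mA.
Check: β·I_B = 3 mA > I_C = 2.11 mA, confirming saturation.

saturation; I_C ≈ 2.1 mA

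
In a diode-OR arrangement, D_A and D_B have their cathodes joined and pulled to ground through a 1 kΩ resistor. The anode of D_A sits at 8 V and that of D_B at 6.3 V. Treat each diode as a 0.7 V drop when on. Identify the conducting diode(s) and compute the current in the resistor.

Assume both conduct. Then node N would need to be at both 8−0.7 = 7.3 V and 6.3−0.7 = 5.6 V, which is impossible.
Assume only D_A conducts: V_N = 8 − 0.7 = 7.3 V, so I_R = 7.3/1 = 7.3 mA.
Check D_B: its anode-to-cathode voltage is 6.3 − 7.3 = -1 V < 0.7 V, so it is off. The assumption is consistent.

Only D_A conducts; I_R ≈ 7.3 mA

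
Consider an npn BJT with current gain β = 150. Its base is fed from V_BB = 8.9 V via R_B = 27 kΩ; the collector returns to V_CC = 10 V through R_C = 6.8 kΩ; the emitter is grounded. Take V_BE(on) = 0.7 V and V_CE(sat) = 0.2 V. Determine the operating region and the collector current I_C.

saturation; I_C ≈ 1.4 mA

Assume active: I_B = (8.9 − 0.7)/27 = 0.304 mA, giving I_C = β·I_B = 45.6 mA.
But then V_CE = 10 − 45.6×6.8 = -300 V < V_CE(sat) = 0.2 V — impossible in the active region.
So the transistor is saturated. With V_CE = 0.2 V, I_C = (V_CC − 0.2)/R_C = 9.8/6.8 = 1.44 mA.
Check: β·I_B = 45.6 mA > I_C = 1.44 mA, confirming saturation.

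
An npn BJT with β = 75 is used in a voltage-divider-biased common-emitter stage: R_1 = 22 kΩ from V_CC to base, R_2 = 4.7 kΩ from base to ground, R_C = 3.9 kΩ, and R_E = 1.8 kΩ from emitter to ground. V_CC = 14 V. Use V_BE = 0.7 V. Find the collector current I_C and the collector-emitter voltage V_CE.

I_C ≈ 0.94 mA, V_CE ≈ 8.6 V

Thevenize the base divider: V_Th = V_CC·R_2/(R_1+R_2) = 14×4.7/26.7 = 2.46 V, R_Th = R_1‖R_2 = 3.87 kΩ.
Base-emitter loop: V_Th = I_B·R_Th + V_BE + (β+1)I_B·R_E, so I_B = (2.46 − 0.7) / (3.87 + 76×1.8) = 0.0125 mA.
I_C = β·I_B = 75×0.0125 = 0.941 mA, and I_E = (β+1)I_B = 0.953 mA.
V_CE = V_CC − I_C·R_C − I_E·R_E = 14 − 0.941×3.9 − 0.953×1.8 = 8.62 V.
V_CE = 8.62 V > 0.2 V confirms active-region operation.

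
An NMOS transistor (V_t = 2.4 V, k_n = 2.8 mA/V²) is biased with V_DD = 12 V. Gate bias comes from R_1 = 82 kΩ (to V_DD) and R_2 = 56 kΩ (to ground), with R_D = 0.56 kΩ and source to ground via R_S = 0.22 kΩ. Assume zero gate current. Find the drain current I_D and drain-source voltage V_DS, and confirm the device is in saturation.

I_D ≈ 3.8 mA, V_DS ≈ 9.1 V

V_G = V_DD·R_2/(R_1+R_2) = 12×56/138 = 4.87 V.
Assume saturation: I_D = (k_n/2)(V_GS − V_t)² with V_GS = V_G − I_D·R_S = 4.87 − 0.22·I_D.
Substituting gives 0.0678·I_D² − 2.52·I_D + 8.54 = 0, with roots I_D = 3.77 or 33.4 mA.
The root I_D = 33.4 mA gives V_GS = -2.49 V ≤ V_t, so take I_D = 3.77 mA.
Then V_GS = 4.04 V and V_DS = V_DD − I_D(R_D+R_S) = 12 − 3.77×0.78 = 9.06 V.
Saturation requires V_DS ≥ V_GS − V_t = 1.64 V; 9.06 ≥ 1.64 ✓.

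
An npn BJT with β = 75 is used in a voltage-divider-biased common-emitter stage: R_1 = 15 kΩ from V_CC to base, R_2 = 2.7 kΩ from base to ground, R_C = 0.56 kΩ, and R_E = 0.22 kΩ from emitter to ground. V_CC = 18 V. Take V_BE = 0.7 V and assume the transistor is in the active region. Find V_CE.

Thevenize the base divider: V_Th = V_CC·R_2/(R_1+R_2) = 18×2.7/17.7 = 2.75 V, R_Th = R_1‖R_2 = 2.29 kΩ.
Base-emitter loop: V_Th = I_B·R_Th + V_BE + (β+1)I_B·R_E, so I_B = (2.75 − 0.7) / (2.29 + 76×0.22) = 0.108 mA.
I_C = β·I_B = 75×0.108 = 8.07 mA, and I_E = (β+1)I_B = 8.18 mA.
V_CE = V_CC − I_C·R_C − I_E·R_E = 18 − 8.07×0.56 − 8.18×0.22 = 11.7 V.
V_CE = 11.7 V > 0.2 V confirms active-region operation.

V_CE ≈ 12 V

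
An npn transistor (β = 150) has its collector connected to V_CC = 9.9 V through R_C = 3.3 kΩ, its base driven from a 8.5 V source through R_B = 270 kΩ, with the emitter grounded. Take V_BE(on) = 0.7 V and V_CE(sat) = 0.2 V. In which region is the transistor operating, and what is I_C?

saturation; I_C ≈ 2.9 mA

Assume active: I_B = (8.5 − 0.7)/270 = 0.0289 mA, giving I_C = β·I_B = 4.33 mA.
But then V_CE = 9.9 − 4.33×3.3 = -4.4 V < V_CE(sat) = 0.2 V — impossible in the active region.
So the transistor is saturated. With V_CE = 0.2 V, I_C = (V_CC − 0.2)/R_C = 9.7/3.3 = 2.94 mA.
Check: β·I_B = 4.33 mA > I_C = 2.94 mA, confirming saturation.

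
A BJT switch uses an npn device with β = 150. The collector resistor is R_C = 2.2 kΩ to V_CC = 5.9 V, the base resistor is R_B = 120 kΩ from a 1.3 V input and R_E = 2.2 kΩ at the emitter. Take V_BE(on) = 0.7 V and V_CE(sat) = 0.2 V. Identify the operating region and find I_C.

active; I_C ≈ 0.2 mA

Assume active. Base-emitter loop: I_B = (V_BB − V_BE)/(R_B + (β+1)R_E) = (1.3 − 0.7)/(120 + 151×2.2) = 0.00133 mA.
I_C = β·I_B = 150×0.00133 = 0.199 mA.
V_CE = V_CC − I_C·R_C − I_E·R_E = 5.9 − 0.199×2.2 − 0.2×2.2 = 5.02 V > V_CE(sat), so the active-region assumption holds.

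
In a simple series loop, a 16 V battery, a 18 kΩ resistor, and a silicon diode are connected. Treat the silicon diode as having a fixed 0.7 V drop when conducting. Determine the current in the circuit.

I ≈ 0.85 mA

KVL around the loop: 16 = V_D + I·R = 0.7 + I × 18 kΩ.
So I = (16 − 0.7) / 18 kΩ = 15.3 / 18 = 0.85 mA.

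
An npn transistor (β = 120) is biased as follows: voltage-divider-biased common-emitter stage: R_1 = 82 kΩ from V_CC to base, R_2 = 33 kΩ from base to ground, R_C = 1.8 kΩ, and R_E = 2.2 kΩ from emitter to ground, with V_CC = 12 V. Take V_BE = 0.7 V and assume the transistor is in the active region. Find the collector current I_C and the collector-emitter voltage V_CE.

Thevenize the base divider: V_Th = V_CC·R_2/(R_1+R_2) = 12×33/115 = 3.44 V, R_Th = R_1‖R_2 = 23.5 kΩ.
Base-emitter loop: V_Th = I_B·R_Th + V_BE + (β+1)I_B·R_E, so I_B = (3.44 − 0.7) / (23.5 + 121×2.2) = 0.00947 mA.
I_C = β·I_B = 120×0.00947 = 1.14 mA, and I_E = (β+1)I_B = 1.15 mA.
V_CE = V_CC − I_C·R_C − I_E·R_E = 12 − 1.14×1.8 − 1.15×2.2 = 7.43 V.
V_CE = 7.43 V > 0.2 V confirms active-region operation.

I_C ≈ 1.1 mA, V_CE ≈ 7.4 V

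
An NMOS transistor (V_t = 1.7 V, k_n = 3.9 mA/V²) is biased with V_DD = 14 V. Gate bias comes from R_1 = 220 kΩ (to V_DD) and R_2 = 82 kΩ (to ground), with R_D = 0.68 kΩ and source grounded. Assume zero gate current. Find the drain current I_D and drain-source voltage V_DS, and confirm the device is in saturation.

V_G = V_DD·R_2/(R_1+R_2) = 14×82/302 = 3.8 V. With the source grounded, V_GS = V_G = 3.8 V.
Assume saturation: I_D = (k_n/2)(V_GS − V_t)² = (3.9/2)×(3.8 − 1.7)² = 1.95×2.1² = 8.61 mA.
V_DS = V_DD − I_D·R_D = 14 − 8.61×0.68 = 8.14 V.
Saturation requires V_DS ≥ V_GS − V_t = 2.1 V; 8.14 ≥ 2.1 ✓.

I_D ≈ 8.6 mA, V_DS ≈ 8.1 V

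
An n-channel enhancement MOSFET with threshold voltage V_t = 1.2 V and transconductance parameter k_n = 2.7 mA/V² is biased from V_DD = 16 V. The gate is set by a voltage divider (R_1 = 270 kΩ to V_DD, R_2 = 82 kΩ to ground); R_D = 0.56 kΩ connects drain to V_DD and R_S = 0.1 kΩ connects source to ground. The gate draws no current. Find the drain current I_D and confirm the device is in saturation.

I_D ≈ 5.4 mA

V_G = V_DD·R_2/(R_1+R_2) = 16×82/352 = 3.73 V.
Assume saturation: I_D = (k_n/2)(V_GS − V_t)² with V_GS = V_G − I_D·R_S = 3.73 − 0.1·I_D.
Substituting gives 0.0135·I_D² − 1.68·I_D + 8.62 = 0, with roots I_D = 5.36 or 119 mA.
The root I_D = 119 mA gives V_GS = -8.2 V ≤ V_t, so take I_D = 5.36 mA.
Then V_GS = 3.19 V and V_DS = V_DD − I_D(R_D+R_S) = 16 − 5.36×0.66 = 12.5 V.
Saturation requires V_DS ≥ V_GS − V_t = 1.99 V; 12.5 ≥ 1.99 ✓.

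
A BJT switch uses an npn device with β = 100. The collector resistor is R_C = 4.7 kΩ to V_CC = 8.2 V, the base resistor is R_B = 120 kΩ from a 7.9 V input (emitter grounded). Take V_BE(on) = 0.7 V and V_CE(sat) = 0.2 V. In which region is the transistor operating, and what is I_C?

saturation; I_C ≈ 1.7 mA

Assume active: I_B = (7.9 − 0.7)/120 = 0.06 mA, giving I_C = β·I_B = 6 mA.
But then V_CE = 8.2 − 6×4.7 = -20 V < V_CE(sat) = 0.2 V — impossible in the active region.
So the transistor is saturated. With V_CE = 0.2 V, I_C = (V_CC − 0.2)/R_C = 8/4.7 = 1.7 mA.
Check: β·I_B = 6 mA > I_C = 1.7 mA, confirming saturation.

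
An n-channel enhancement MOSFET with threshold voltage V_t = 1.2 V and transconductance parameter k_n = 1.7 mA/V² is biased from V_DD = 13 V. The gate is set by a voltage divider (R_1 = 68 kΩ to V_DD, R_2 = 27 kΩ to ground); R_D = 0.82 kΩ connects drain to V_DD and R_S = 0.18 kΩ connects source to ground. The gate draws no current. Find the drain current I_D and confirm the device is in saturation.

V_G = V_DD·R_2/(R_1+R_2) = 13×27/95 = 3.69 V.
Assume saturation: I_D = (k_n/2)(V_GS − V_t)² with V_GS = V_G − I_D·R_S = 3.69 − 0.18·I_D.
Substituting gives 0.0275·I_D² − 1.76·I_D + 5.29 = 0, with roots I_D = 3.16 or 60.9 mA.
The root I_D = 60.9 mA gives V_GS = -7.26 V ≤ V_t, so take I_D = 3.16 mA.
Then V_GS = 3.13 V and V_DS = V_DD − I_D(R_D+R_S) = 13 − 3.16×1 = 9.84 V.
Saturation requires V_DS ≥ V_GS − V_t = 1.93 V; 9.84 ≥ 1.93 ✓.

I_D ≈ 3.2 mA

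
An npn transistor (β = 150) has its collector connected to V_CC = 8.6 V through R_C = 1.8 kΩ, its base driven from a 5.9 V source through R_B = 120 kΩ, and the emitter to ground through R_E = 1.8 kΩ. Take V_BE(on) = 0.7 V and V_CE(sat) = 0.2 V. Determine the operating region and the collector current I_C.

Assume active. Base-emitter loop: I_B = (V_BB − V_BE)/(R_B + (β+1)R_E) = (5.9 − 0.7)/(120 + 151×1.8) = 0.0133 mA.
I_C = β·I_B = 150×0.0133 = 1.99 mA.
V_CE = V_CC − I_C·R_C − I_E·R_E = 8.6 − 1.99×1.8 − 2×1.8 = 1.41 V > V_CE(sat), so the active-region assumption holds.

active; I_C ≈ 2 mA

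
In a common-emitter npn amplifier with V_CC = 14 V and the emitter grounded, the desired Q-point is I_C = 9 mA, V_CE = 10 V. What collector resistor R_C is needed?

Collector loop: V_CC = I_C·R_C + V_CE.
R_C = (V_CC − V_CE)/I_C = (14 − 10)/9 = 0.444 kΩ.

R_C ≈ 0.44 kΩ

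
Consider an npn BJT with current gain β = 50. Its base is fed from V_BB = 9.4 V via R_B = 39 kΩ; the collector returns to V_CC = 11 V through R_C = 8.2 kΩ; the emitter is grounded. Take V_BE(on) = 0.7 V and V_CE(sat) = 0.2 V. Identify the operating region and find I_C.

Assume active: I_B = (9.4 − 0.7)/39 = 0.223 mA, giving I_C = β·I_B = 11.2 mA.
But then V_CE = 11 − 11.2×8.2 = -80.5 V < V_CE(sat) = 0.2 V — impossible in the active region.
So the transistor is saturated. With V_CE = 0.2 V, I_C = (V_CC − 0.2)/R_C = 10.8/8.2 = 1.32 mA.
Check: β·I_B = 11.2 mA > I_C = 1.32 mA, confirming saturation.

saturation; I_C ≈ 1.3 mA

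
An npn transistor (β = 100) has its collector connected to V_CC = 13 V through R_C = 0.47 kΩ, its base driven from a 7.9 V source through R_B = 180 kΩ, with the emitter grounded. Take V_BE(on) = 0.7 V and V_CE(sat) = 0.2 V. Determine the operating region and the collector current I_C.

active; I_C ≈ 4 mA

Assume active. Base-emitter loop: I_B = (V_BB − V_BE)/R_B = (7.9 − 0.7)/180 = 0.04 mA.
I_C = β·I_B = 100×0.04 = 4 mA.
V_CE = V_CC − I_C·R_C = 13 − 4×0.47 = 11.1 V > V_CE(sat), so the active-region assumption holds.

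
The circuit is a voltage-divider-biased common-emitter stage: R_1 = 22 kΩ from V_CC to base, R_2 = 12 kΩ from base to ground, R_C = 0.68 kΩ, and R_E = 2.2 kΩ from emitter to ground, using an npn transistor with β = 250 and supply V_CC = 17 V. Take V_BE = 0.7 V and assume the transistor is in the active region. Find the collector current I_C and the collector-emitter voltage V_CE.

Thevenize the base divider: V_Th = V_CC·R_2/(R_1+R_2) = 17×12/34 = 6 V, R_Th = R_1‖R_2 = 7.76 kΩ.
Base-emitter loop: V_Th = I_B·R_Th + V_BE + (β+1)I_B·R_E, so I_B = (6 − 0.7) / (7.76 + 251×2.2) = 0.00946 mA.
I_C = β·I_B = 250×0.00946 = 2.37 mA, and I_E = (β+1)I_B = 2.38 mA.
V_CE = V_CC − I_C·R_C − I_E·R_E = 17 − 2.37×0.68 − 2.38×2.2 = 10.2 V.
V_CE = 10.2 V > 0.2 V confirms active-region operation.

I_C ≈ 2.4 mA, V_CE ≈ 10 V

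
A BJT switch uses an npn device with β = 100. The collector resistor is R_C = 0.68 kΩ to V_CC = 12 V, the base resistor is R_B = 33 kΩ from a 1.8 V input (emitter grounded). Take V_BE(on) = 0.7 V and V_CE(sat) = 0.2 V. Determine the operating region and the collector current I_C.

Assume active. Base-emitter loop: I_B = (V_BB − V_BE)/R_B = (1.8 − 0.7)/33 = 0.0333 mA.
I_C = β·I_B = 100×0.0333 = 3.33 mA.
V_CE = V_CC − I_C·R_C = 12 − 3.33×0.68 = 9.73 V > V_CE(sat), so the active-region assumption holds.

active; I_C ≈ 3.3 mA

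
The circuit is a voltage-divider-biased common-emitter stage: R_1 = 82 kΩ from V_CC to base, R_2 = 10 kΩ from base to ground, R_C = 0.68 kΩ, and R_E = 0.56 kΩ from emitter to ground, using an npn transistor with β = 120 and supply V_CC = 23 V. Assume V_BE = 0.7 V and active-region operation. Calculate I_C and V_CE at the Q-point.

Thevenize the base divider: V_Th = V_CC·R_2/(R_1+R_2) = 23×10/92 = 2.5 V, R_Th = R_1‖R_2 = 8.91 kΩ.
Base-emitter loop: V_Th = I_B·R_Th + V_BE + (β+1)I_B·R_E, so I_B = (2.5 − 0.7) / (8.91 + 121×0.56) = 0.0235 mA.
I_C = β·I_B = 120×0.0235 = 2.82 mA, and I_E = (β+1)I_B = 2.84 mA.
V_CE = V_CC − I_C·R_C − I_E·R_E = 23 − 2.82×0.68 − 2.84×0.56 = 19.5 V.
V_CE = 19.5 V > 0.2 V confirms active-region operation.

I_C ≈ 2.8 mA, V_CE ≈ 19 V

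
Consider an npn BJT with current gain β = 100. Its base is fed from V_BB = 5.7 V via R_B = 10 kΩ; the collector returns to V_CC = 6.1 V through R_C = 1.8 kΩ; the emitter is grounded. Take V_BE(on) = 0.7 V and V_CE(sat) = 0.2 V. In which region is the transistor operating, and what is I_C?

saturation; I_C ≈ 3.3 mA

Assume active: I_B = (5.7 − 0.7)/10 = 0.5 mA, giving I_C = β·I_B = 50 mA.
But then V_CE = 6.1 − 50×1.8 = -83.9 V < V_CE(sat) = 0.2 V — impossible in the active region.
So the transistor is saturated. With V_CE = 0.2 V, I_C = (V_CC − 0.2)/R_C = 5.9/1.8 = 3.28 mA.
Check: β·I_B = 50 mA > I_C = 3.28 mA, confirming saturation.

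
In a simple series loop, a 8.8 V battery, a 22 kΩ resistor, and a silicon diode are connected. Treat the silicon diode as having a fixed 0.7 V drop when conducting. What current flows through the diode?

I ≈ 0.37 mA

KVL around the loop: 8.8 = V_D + I·R = 0.7 + I × 22 kΩ.
So I = (8.8 − 0.7) / 22 kΩ = 8.1 / 22 = 0.368 mA.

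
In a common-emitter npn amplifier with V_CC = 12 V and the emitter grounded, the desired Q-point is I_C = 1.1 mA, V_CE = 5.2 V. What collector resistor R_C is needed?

R_C ≈ 6.2 kΩ

Collector loop: V_CC = I_C·R_C + V_CE.
R_C = (V_CC − V_CE)/I_C = (12 − 5.2)/1.1 = 6.18 kΩ.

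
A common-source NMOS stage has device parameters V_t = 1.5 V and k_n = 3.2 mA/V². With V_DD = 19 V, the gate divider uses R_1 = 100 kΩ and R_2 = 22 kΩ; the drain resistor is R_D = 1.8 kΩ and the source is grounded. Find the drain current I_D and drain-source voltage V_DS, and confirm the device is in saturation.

I_D ≈ 5.9 mA, V_DS ≈ 8.3 V

V_G = V_DD·R_2/(R_1+R_2) = 19×22/122 = 3.43 V. With the source grounded, V_GS = V_G = 3.43 V.
Assume saturation: I_D = (k_n/2)(V_GS − V_t)² = (3.2/2)×(3.43 − 1.5)² = 1.6×1.93² = 5.94 mA.
V_DS = V_DD − I_D·R_D = 19 − 5.94×1.8 = 8.31 V.
Saturation requires V_DS ≥ V_GS − V_t = 1.93 V; 8.31 ≥ 1.93 ✓.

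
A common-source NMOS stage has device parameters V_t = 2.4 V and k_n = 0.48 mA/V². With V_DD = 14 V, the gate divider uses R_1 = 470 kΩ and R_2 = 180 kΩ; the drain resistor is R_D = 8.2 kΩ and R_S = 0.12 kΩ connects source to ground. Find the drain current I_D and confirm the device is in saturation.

I_D ≈ 0.48 mA

V_G = V_DD·R_2/(R_1+R_2) = 14×180/650 = 3.88 V.
Assume saturation: I_D = (k_n/2)(V_GS − V_t)² with V_GS = V_G − I_D·R_S = 3.88 − 0.12·I_D.
Substituting gives 0.00346·I_D² − 1.09·I_D + 0.524 = 0, with roots I_D = 0.483 or 313 mA.
The root I_D = 313 mA gives V_GS = -33.7 V ≤ V_t, so take I_D = 0.483 mA.
Then V_GS = 3.82 V and V_DS = V_DD − I_D(R_D+R_S) = 14 − 0.483×8.32 = 9.98 V.
Saturation requires V_DS ≥ V_GS − V_t = 1.42 V; 9.98 ≥ 1.42 ✓.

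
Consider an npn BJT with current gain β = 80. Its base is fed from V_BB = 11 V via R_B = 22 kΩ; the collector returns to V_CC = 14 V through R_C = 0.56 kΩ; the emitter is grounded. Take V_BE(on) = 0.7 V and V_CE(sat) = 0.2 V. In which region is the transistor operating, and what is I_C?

Assume active: I_B = (11 − 0.7)/22 = 0.468 mA, giving I_C = β·I_B = 37.5 mA.
But then V_CE = 14 − 37.5×0.56 = -6.97 V < V_CE(sat) = 0.2 V — impossible in the active region.
So the transistor is saturated. With V_CE = 0.2 V, I_C = (V_CC − 0.2)/R_C = 13.8/0.56 = 24.6 mA.
Check: β·I_B = 37.5 mA > I_C = 24.6 mA, confirming saturation.

saturation; I_C ≈ 25 mA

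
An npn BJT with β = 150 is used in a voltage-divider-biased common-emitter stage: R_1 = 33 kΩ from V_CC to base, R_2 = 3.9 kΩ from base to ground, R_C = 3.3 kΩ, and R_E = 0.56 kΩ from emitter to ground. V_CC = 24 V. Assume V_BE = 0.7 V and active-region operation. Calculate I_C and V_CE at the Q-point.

Thevenize the base divider: V_Th = V_CC·R_2/(R_1+R_2) = 24×3.9/36.9 = 2.54 V, R_Th = R_1‖R_2 = 3.49 kΩ.
Base-emitter loop: V_Th = I_B·R_Th + V_BE + (β+1)I_B·R_E, so I_B = (2.54 − 0.7) / (3.49 + 151×0.56) = 0.0209 mA.
I_C = β·I_B = 150×0.0209 = 3.13 mA, and I_E = (β+1)I_B = 3.15 mA.
V_CE = V_CC − I_C·R_C − I_E·R_E = 24 − 3.13×3.3 − 3.15×0.56 = 11.9 V.
V_CE = 11.9 V > 0.2 V confirms active-region operation.

I_C ≈ 3.1 mA, V_CE ≈ 12 V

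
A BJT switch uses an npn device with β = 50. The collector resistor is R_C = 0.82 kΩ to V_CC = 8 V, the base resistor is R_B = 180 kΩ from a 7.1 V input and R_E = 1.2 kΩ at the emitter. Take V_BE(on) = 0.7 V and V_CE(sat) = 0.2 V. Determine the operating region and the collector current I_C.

Assume active. Base-emitter loop: I_B = (V_BB − V_BE)/(R_B + (β+1)R_E) = (7.1 − 0.7)/(180 + 51×1.2) = 0.0265 mA.
I_C = β·I_B = 50×0.0265 = 1.33 mA.
V_CE = V_CC − I_C·R_C − I_E·R_E = 8 − 1.33×0.82 − 1.35×1.2 = 5.29 V > V_CE(sat), so the active-region assumption holds.

active; I_C ≈ 1.3 mA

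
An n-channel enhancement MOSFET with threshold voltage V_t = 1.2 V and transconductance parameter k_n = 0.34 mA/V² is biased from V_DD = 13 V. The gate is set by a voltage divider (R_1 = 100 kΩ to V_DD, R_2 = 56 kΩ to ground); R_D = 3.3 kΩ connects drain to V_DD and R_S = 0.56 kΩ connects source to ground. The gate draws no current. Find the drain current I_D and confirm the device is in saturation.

I_D ≈ 1.3 mA

V_G = V_DD·R_2/(R_1+R_2) = 13×56/156 = 4.67 V.
Assume saturation: I_D = (k_n/2)(V_GS − V_t)² with V_GS = V_G − I_D·R_S = 4.67 − 0.56·I_D.
Substituting gives 0.0533·I_D² − 1.66·I_D + 2.04 = 0, with roots I_D = 1.28 or 29.9 mA.
The root I_D = 29.9 mA gives V_GS = -12.1 V ≤ V_t, so take I_D = 1.28 mA.
Then V_GS = 3.95 V and V_DS = V_DD − I_D(R_D+R_S) = 13 − 1.28×3.86 = 8.05 V.
Saturation requires V_DS ≥ V_GS − V_t = 2.75 V; 8.05 ≥ 2.75 ✓.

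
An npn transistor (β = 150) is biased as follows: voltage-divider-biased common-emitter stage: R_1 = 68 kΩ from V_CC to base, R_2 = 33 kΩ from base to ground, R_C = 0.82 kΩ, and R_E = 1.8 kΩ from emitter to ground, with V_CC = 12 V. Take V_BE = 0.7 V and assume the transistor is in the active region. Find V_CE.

Thevenize the base divider: V_Th = V_CC·R_2/(R_1+R_2) = 12×33/101 = 3.92 V, R_Th = R_1‖R_2 = 22.2 kΩ.
Base-emitter loop: V_Th = I_B·R_Th + V_BE + (β+1)I_B·R_E, so I_B = (3.92 − 0.7) / (22.2 + 151×1.8) = 0.011 mA.
I_C = β·I_B = 150×0.011 = 1.64 mA, and I_E = (β+1)I_B = 1.65 mA.
V_CE = V_CC − I_C·R_C − I_E·R_E = 12 − 1.64×0.82 − 1.65×1.8 = 7.68 V.
V_CE = 7.68 V > 0.2 V confirms active-region operation.

V_CE ≈ 7.7 V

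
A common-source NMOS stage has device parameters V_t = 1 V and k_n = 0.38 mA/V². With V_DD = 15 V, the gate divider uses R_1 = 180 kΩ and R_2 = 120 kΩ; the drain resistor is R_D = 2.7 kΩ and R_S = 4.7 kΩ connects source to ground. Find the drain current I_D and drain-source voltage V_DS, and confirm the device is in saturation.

I_D ≈ 0.67 mA, V_DS ≈ 10 V

V_G = V_DD·R_2/(R_1+R_2) = 15×120/300 = 6 V.
Assume saturation: I_D = (k_n/2)(V_GS − V_t)² with V_GS = V_G − I_D·R_S = 6 − 4.7·I_D.
Substituting gives 4.2·I_D² − 9.93·I_D + 4.75 = 0, with roots I_D = 0.666 or 1.7 mA.
The root I_D = 1.7 mA gives V_GS = -1.99 V ≤ V_t, so take I_D = 0.666 mA.
Then V_GS = 2.87 V and V_DS = V_DD − I_D(R_D+R_S) = 15 − 0.666×7.4 = 10.1 V.
Saturation requires V_DS ≥ V_GS − V_t = 1.87 V; 10.1 ≥ 1.87 ✓.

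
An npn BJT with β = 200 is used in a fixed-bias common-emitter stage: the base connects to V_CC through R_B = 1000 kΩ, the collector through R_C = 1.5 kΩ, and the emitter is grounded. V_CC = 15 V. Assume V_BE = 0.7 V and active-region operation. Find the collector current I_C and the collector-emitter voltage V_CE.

Base loop: V_CC = I_B·R_B + V_BE, so I_B = (15 − 0.7)/1000 kΩ = 0.0143 mA.
In the active region I_C = β·I_B = 200 × 0.0143 = 2.86 mA.
Collector loop: V_CE = V_CC − I_C·R_C = 15 − 2.86×1.5 = 10.7 V.
Since V_CE = 10.7 V > V_CE(sat) ≈ 0.2 V, the transistor is in the active region as assumed.

I_C ≈ 2.9 mA, V_CE ≈ 11 V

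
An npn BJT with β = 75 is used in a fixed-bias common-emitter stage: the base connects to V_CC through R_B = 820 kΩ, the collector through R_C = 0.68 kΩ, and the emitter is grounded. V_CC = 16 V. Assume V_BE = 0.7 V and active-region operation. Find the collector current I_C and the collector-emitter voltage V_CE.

I_C ≈ 1.4 mA, V_CE ≈ 15 V

Base loop: V_CC = I_B·R_B + V_BE, so I_B = (16 − 0.7)/820 kΩ = 0.0187 mA.
In the active region I_C = β·I_B = 75 × 0.0187 = 1.4 mA.
Collector loop: V_CE = V_CC − I_C·R_C = 16 − 1.4×0.68 = 15 V.
Since V_CE = 15 V > V_CE(sat) ≈ 0.2 V, the transistor is in the active region as assumed.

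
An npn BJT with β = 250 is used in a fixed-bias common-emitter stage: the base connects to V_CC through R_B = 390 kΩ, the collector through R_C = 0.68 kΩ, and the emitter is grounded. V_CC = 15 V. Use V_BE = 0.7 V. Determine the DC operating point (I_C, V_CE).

Base loop: V_CC = I_B·R_B + V_BE, so I_B = (15 − 0.7)/390 kΩ = 0.0367 mA.
In the active region I_C = β·I_B = 250 × 0.0367 = 9.17 mA.
Collector loop: V_CE = V_CC − I_C·R_C = 15 − 9.17×0.68 = 8.77 V.
Since V_CE = 8.77 V > V_CE(sat) ≈ 0.2 V, the transistor is in the active region as assumed.

I_C ≈ 9.2 mA, V_CE ≈ 8.8 V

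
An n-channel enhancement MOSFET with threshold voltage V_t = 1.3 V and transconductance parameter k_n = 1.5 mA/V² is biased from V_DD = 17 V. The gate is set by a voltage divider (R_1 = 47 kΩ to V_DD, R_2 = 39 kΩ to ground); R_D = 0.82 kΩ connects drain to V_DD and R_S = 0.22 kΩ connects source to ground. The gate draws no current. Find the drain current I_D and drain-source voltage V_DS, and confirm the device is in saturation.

V_G = V_DD·R_2/(R_1+R_2) = 17×39/86 = 7.71 V.
Assume saturation: I_D = (k_n/2)(V_GS − V_t)² with V_GS = V_G − I_D·R_S = 7.71 − 0.22·I_D.
Substituting gives 0.0363·I_D² − 3.12·I_D + 30.8 = 0, with roots I_D = 11.4 or 74.4 mA.
The root I_D = 74.4 mA gives V_GS = -8.66 V ≤ V_t, so take I_D = 11.4 mA.
Then V_GS = 5.2 V and V_DS = V_DD − I_D(R_D+R_S) = 17 − 11.4×1.04 = 5.14 V.
Saturation requires V_DS ≥ V_GS − V_t = 3.9 V; 5.14 ≥ 3.9 ✓.

I_D ≈ 11 mA, V_DS ≈ 5.1 V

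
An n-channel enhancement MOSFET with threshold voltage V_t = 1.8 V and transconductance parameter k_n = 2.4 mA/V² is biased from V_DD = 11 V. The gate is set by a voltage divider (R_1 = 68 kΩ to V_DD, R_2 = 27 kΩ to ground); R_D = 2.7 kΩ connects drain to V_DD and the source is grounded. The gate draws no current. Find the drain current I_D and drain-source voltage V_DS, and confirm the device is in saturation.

V_G = V_DD·R_2/(R_1+R_2) = 11×27/95 = 3.13 V. With the source grounded, V_GS = V_G = 3.13 V.
Assume saturation: I_D = (k_n/2)(V_GS − V_t)² = (2.4/2)×(3.13 − 1.8)² = 1.2×1.33² = 2.11 mA.
V_DS = V_DD − I_D·R_D = 11 − 2.11×2.7 = 5.3 V.
Saturation requires V_DS ≥ V_GS − V_t = 1.33 V; 5.3 ≥ 1.33 ✓.

I_D ≈ 2.1 mA, V_DS ≈ 5.3 V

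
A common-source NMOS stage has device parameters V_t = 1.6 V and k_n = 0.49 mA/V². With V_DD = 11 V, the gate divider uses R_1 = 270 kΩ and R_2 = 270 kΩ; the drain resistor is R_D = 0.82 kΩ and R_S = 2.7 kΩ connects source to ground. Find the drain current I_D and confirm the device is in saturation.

I_D ≈ 0.78 mA

V_G = V_DD·R_2/(R_1+R_2) = 11×270/540 = 5.5 V.
Assume saturation: I_D = (k_n/2)(V_GS − V_t)² with V_GS = V_G − I_D·R_S = 5.5 − 2.7·I_D.
Substituting gives 1.79·I_D² − 6.16·I_D + 3.73 = 0, with roots I_D = 0.783 or 2.67 mA.
The root I_D = 2.67 mA gives V_GS = -1.7 V ≤ V_t, so take I_D = 0.783 mA.
Then V_GS = 3.39 V and V_DS = V_DD − I_D(R_D+R_S) = 11 − 0.783×3.52 = 8.25 V.
Saturation requires V_DS ≥ V_GS − V_t = 1.79 V; 8.25 ≥ 1.79 ✓.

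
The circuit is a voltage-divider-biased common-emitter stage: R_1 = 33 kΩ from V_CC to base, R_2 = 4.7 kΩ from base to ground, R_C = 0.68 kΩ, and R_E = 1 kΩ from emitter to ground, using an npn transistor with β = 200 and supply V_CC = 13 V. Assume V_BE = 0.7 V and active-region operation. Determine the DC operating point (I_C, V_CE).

I_C ≈ 0.9 mA, V_CE ≈ 11 V

Thevenize the base divider: V_Th = V_CC·R_2/(R_1+R_2) = 13×4.7/37.7 = 1.62 V, R_Th = R_1‖R_2 = 4.11 kΩ.
Base-emitter loop: V_Th = I_B·R_Th + V_BE + (β+1)I_B·R_E, so I_B = (1.62 − 0.7) / (4.11 + 201×1) = 0.00449 mA.
I_C = β·I_B = 200×0.00449 = 0.898 mA, and I_E = (β+1)I_B = 0.902 mA.
V_CE = V_CC − I_C·R_C − I_E·R_E = 13 − 0.898×0.68 − 0.902×1 = 11.5 V.
V_CE = 11.5 V > 0.2 V confirms active-region operation.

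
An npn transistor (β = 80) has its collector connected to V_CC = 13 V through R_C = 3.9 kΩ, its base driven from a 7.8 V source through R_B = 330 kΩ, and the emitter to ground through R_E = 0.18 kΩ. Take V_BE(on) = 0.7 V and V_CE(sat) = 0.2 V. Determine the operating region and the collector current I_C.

Assume active. Base-emitter loop: I_B = (V_BB − V_BE)/(R_B + (β+1)R_E) = (7.8 − 0.7)/(330 + 81×0.18) = 0.0206 mA.
I_C = β·I_B = 80×0.0206 = 1.65 mA.
V_CE = V_CC − I_C·R_C − I_E·R_E = 13 − 1.65×3.9 − 1.67×0.18 = 6.27 V > V_CE(sat), so the active-region assumption holds.

active; I_C ≈ 1.6 mA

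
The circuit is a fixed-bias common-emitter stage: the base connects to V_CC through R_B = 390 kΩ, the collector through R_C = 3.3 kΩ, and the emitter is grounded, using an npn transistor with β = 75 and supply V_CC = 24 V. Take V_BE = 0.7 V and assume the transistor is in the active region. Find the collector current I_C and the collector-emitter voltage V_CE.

Base loop: V_CC = I_B·R_B + V_BE, so I_B = (24 − 0.7)/390 kΩ = 0.0597 mA.
In the active region I_C = β·I_B = 75 × 0.0597 = 4.48 mA.
Collector loop: V_CE = V_CC − I_C·R_C = 24 − 4.48×3.3 = 9.21 V.
Since V_CE = 9.21 V > V_CE(sat) ≈ 0.2 V, the transistor is in the active region as assumed.

I_C ≈ 4.5 mA, V_CE ≈ 9.2 V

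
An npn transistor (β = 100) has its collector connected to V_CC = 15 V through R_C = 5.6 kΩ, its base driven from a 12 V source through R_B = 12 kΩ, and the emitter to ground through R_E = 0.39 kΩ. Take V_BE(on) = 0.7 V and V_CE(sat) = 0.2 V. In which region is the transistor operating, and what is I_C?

saturation; I_C ≈ 2.4 mA

Assume active: I_B = (12 − 0.7)/(12 + 101×0.39) = 0.22 mA, I_C = β·I_B = 22 mA.
Then V_CE = 15 − 22×5.6 − 22.2×0.39 = -117 V < 0.2 V — the active assumption fails.
Re-solve with V_CE = 0.2 V. KCL at the emitter: V_E/R_E = (V_BB−0.7−V_E)/R_B + (V_CC−0.2−V_E)/R_C, giving V_E = 1.27 V.
I_C = (V_CC − 0.2 − V_E)/R_C = (14.8 − 1.27)/5.6 = 2.42 mA.
Check: I_B = (11.3 − 1.27)/12 = 0.836 mA, and β·I_B = 83.6 mA > I_C, confirming saturation.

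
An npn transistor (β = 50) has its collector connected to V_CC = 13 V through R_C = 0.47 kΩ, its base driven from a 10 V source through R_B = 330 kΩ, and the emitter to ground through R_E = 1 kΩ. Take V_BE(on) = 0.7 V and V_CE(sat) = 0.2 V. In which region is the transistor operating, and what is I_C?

Assume active. Base-emitter loop: I_B = (V_BB − V_BE)/(R_B + (β+1)R_E) = (10 − 0.7)/(330 + 51×1) = 0.0244 mA.
I_C = β·I_B = 50×0.0244 = 1.22 mA.
V_CE = V_CC − I_C·R_C − I_E·R_E = 13 − 1.22×0.47 − 1.24×1 = 11.2 V > V_CE(sat), so the active-region assumption holds.

active; I_C ≈ 1.2 mA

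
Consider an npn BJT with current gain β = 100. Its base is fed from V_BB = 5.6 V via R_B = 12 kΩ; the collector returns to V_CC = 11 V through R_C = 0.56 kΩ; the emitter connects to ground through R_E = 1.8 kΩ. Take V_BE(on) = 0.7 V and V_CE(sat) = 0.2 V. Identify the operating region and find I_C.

active; I_C ≈ 2.5 mA

Assume active. Base-emitter loop: I_B = (V_BB − V_BE)/(R_B + (β+1)R_E) = (5.6 − 0.7)/(12 + 101×1.8) = 0.0253 mA.
I_C = β·I_B = 100×0.0253 = 2.53 mA.
V_CE = V_CC − I_C·R_C − I_E·R_E = 11 − 2.53×0.56 − 2.55×1.8 = 4.99 V > V_CE(sat), so the active-region assumption holds.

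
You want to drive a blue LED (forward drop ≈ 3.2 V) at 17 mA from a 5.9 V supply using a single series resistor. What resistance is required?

R ≈ 0.16 kΩ

The resistor drops V_S − V_D = 5.9 − 3.2 = 2.7 V at 17 mA.
R = 2.7 V / 17 mA = 0.159 kΩ.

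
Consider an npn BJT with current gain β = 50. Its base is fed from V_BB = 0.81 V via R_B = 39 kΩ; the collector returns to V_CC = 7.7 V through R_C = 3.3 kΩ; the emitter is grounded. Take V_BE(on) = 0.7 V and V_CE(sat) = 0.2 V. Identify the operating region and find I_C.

active; I_C ≈ 0.14 mA

Assume active. Base-emitter loop: I_B = (V_BB − V_BE)/R_B = (0.81 − 0.7)/39 = 0.00282 mA.
I_C = β·I_B = 50×0.00282 = 0.141 mA.
V_CE = V_CC − I_C·R_C = 7.7 − 0.141×3.3 = 7.23 V > V_CE(sat), so the active-region assumption holds.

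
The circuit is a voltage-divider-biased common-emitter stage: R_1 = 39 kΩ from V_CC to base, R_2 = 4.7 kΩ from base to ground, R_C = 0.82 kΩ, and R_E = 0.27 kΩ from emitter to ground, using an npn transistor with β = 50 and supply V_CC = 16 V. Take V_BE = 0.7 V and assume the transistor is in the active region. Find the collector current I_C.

I_C ≈ 2.8 mA

Thevenize the base divider: V_Th = V_CC·R_2/(R_1+R_2) = 16×4.7/43.7 = 1.72 V, R_Th = R_1‖R_2 = 4.19 kΩ.
Base-emitter loop: V_Th = I_B·R_Th + V_BE + (β+1)I_B·R_E, so I_B = (1.72 − 0.7) / (4.19 + 51×0.27) = 0.0568 mA.
I_C = β·I_B = 50×0.0568 = 2.84 mA, and I_E = (β+1)I_B = 2.9 mA.
V_CE = V_CC − I_C·R_C − I_E·R_E = 16 − 2.84×0.82 − 2.9×0.27 = 12.9 V.
V_CE = 12.9 V > 0.2 V confirms active-region operation.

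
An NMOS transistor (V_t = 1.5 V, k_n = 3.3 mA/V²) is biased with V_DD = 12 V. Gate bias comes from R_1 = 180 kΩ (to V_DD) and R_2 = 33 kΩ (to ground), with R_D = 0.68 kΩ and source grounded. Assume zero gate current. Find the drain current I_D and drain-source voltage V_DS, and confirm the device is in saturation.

V_G = V_DD·R_2/(R_1+R_2) = 12×33/213 = 1.86 V. With the source grounded, V_GS = V_G = 1.86 V.
Assume saturation: I_D = (k_n/2)(V_GS − V_t)² = (3.3/2)×(1.86 − 1.5)² = 1.65×0.359² = 0.213 mA.
V_DS = V_DD − I_D·R_D = 12 − 0.213×0.68 = 11.9 V.
Saturation requires V_DS ≥ V_GS − V_t = 0.359 V; 11.9 ≥ 0.359 ✓.

I_D ≈ 0.21 mA, V_DS ≈ 12 V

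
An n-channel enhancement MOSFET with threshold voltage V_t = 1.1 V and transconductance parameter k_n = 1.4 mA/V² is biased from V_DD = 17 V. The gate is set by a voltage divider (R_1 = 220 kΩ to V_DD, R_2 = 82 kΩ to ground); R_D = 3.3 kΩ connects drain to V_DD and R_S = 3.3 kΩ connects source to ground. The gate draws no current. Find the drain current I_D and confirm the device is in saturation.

V_G = V_DD·R_2/(R_1+R_2) = 17×82/302 = 4.62 V.
Assume saturation: I_D = (k_n/2)(V_GS − V_t)² with V_GS = V_G − I_D·R_S = 4.62 − 3.3·I_D.
Substituting gives 7.62·I_D² − 17.2·I_D + 8.65 = 0, with roots I_D = 0.751 or 1.51 mA.
The root I_D = 1.51 mA gives V_GS = -0.369 V ≤ V_t, so take I_D = 0.751 mA.
Then V_GS = 2.14 V and V_DS = V_DD − I_D(R_D+R_S) = 17 − 0.751×6.6 = 12 V.
Saturation requires V_DS ≥ V_GS − V_t = 1.04 V; 12 ≥ 1.04 ✓.

I_D ≈ 0.75 mA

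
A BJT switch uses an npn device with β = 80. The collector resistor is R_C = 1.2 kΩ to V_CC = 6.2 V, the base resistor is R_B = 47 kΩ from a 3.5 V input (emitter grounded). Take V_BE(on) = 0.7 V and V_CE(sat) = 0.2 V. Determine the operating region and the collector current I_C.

Assume active. Base-emitter loop: I_B = (V_BB − V_BE)/R_B = (3.5 − 0.7)/47 = 0.0596 mA.
I_C = β·I_B = 80×0.0596 = 4.77 mA.
V_CE = V_CC − I_C·R_C = 6.2 − 4.77×1.2 = 0.481 V > V_CE(sat), so the active-region assumption holds.

active; I_C ≈ 4.8 mA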